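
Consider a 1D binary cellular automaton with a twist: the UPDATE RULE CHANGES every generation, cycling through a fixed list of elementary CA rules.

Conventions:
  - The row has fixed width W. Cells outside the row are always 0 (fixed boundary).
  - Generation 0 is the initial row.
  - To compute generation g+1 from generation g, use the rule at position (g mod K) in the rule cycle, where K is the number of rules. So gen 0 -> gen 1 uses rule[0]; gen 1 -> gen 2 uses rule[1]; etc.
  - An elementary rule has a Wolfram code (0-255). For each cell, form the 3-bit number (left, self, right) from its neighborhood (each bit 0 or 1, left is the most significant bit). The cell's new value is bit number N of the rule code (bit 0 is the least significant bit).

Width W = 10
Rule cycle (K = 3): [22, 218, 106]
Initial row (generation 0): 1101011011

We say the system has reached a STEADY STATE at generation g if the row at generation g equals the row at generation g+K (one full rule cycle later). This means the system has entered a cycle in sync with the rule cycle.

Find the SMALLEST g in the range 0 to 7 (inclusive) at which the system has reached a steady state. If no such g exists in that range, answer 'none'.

Gen 0: 1101011011
Gen 1 (rule 22): 0001000000
Gen 2 (rule 218): 0010100000
Gen 3 (rule 106): 0101000000
Gen 4 (rule 22): 1101100000
Gen 5 (rule 218): 1101110000
Gen 6 (rule 106): 1111010000
Gen 7 (rule 22): 0000011000
Gen 8 (rule 218): 0000111100
Gen 9 (rule 106): 0001100100
Gen 10 (rule 22): 0010011110

Answer: none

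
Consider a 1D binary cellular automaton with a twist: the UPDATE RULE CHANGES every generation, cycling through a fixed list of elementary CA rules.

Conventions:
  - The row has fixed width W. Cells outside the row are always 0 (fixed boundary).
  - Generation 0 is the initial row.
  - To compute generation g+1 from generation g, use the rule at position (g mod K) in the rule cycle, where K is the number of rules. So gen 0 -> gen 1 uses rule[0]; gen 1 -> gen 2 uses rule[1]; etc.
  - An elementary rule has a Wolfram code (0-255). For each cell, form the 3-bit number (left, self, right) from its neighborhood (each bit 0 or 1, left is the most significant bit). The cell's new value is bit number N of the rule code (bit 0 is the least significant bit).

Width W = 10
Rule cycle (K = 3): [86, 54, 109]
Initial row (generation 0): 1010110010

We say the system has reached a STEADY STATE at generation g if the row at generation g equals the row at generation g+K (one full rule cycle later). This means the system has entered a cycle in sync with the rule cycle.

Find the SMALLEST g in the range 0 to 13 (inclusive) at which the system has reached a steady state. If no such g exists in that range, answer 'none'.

Gen 0: 1010110010
Gen 1 (rule 86): 1010011111
Gen 2 (rule 54): 1111100000
Gen 3 (rule 109): 1000101111
Gen 4 (rule 86): 1101100001
Gen 5 (rule 54): 0010010011
Gen 6 (rule 109): 1010010011
Gen 7 (rule 86): 1011111101
Gen 8 (rule 54): 1100000011
Gen 9 (rule 109): 1101111011
Gen 10 (rule 86): 0100001001
Gen 11 (rule 54): 1110011111
Gen 12 (rule 109): 1010010001
Gen 13 (rule 86): 1011111011
Gen 14 (rule 54): 1100000100
Gen 15 (rule 109): 1101110101
Gen 16 (rule 86): 0100010101

Answer: none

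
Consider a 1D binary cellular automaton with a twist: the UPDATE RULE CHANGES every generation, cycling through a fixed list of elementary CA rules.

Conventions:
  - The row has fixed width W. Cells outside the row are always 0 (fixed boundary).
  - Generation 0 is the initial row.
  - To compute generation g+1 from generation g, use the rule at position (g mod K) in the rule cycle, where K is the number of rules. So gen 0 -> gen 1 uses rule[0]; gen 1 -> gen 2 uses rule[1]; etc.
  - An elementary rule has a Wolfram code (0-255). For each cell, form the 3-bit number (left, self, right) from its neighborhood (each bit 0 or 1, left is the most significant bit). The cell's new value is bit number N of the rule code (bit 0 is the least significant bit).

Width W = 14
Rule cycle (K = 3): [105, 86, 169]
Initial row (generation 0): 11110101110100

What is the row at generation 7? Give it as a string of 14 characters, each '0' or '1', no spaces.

Gen 0: 11110101110100
Gen 1 (rule 105): 10011011011001
Gen 2 (rule 86): 11101001001111
Gen 3 (rule 169): 11010000001110
Gen 4 (rule 105): 11100111101010
Gen 5 (rule 86): 00111000101011
Gen 6 (rule 169): 10110010010110
Gen 7 (rule 105): 01110000001110

Answer: 01110000001110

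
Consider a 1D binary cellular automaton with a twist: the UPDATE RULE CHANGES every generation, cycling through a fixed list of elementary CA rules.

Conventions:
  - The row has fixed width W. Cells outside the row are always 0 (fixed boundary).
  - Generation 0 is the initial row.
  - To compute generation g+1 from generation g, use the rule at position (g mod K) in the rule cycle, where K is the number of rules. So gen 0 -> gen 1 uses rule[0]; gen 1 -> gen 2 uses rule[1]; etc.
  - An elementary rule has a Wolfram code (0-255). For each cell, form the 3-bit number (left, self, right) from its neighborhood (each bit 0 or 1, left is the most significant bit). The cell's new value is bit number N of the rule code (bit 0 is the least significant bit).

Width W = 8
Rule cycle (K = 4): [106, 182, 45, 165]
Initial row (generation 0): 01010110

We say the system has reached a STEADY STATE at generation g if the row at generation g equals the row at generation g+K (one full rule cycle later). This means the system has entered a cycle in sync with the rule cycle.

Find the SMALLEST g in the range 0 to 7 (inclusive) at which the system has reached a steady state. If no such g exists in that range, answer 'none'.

Answer: 2

Derivation:
Gen 0: 01010110
Gen 1 (rule 106): 10101110
Gen 2 (rule 182): 11110101
Gen 3 (rule 45): 10001111
Gen 4 (rule 165): 10100110
Gen 5 (rule 106): 01001110
Gen 6 (rule 182): 11110101
Gen 7 (rule 45): 10001111
Gen 8 (rule 165): 10100110
Gen 9 (rule 106): 01001110
Gen 10 (rule 182): 11110101
Gen 11 (rule 45): 10001111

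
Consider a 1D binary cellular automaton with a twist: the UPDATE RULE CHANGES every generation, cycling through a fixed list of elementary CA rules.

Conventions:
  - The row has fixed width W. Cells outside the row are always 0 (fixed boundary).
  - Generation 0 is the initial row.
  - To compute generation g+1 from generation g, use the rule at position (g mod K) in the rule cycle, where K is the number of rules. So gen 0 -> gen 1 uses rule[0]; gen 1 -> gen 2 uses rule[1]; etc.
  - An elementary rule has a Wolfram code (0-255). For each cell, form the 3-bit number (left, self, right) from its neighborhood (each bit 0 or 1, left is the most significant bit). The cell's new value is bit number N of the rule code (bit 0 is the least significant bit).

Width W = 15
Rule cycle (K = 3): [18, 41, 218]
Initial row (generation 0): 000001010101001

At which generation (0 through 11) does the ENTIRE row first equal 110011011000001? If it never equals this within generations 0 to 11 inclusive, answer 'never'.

Gen 0: 000001010101001
Gen 1 (rule 18): 000010000000110
Gen 2 (rule 41): 111000111110100
Gen 3 (rule 218): 111101111110010
Gen 4 (rule 18): 000000000001101
Gen 5 (rule 41): 111111111101010
Gen 6 (rule 218): 111111111100001
Gen 7 (rule 18): 000000000010010
Gen 8 (rule 41): 111111111000000
Gen 9 (rule 218): 111111111100000
Gen 10 (rule 18): 000000000010000
Gen 11 (rule 41): 111111111000111

Answer: never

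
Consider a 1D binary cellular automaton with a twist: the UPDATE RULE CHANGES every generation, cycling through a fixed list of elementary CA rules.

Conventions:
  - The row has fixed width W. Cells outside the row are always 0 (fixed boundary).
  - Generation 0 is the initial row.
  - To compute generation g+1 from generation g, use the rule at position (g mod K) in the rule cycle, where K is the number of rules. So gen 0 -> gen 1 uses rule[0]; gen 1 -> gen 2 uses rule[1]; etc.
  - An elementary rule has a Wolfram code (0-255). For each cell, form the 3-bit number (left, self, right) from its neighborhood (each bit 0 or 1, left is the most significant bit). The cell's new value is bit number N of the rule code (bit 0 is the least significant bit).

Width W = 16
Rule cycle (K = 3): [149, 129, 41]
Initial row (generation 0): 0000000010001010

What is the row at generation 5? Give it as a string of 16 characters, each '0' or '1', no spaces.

Gen 0: 0000000010001010
Gen 1 (rule 149): 1111111011101011
Gen 2 (rule 129): 0111110001000000
Gen 3 (rule 41): 0100000100011111
Gen 4 (rule 149): 0111110111001110
Gen 5 (rule 129): 0011100010000100

Answer: 0011100010000100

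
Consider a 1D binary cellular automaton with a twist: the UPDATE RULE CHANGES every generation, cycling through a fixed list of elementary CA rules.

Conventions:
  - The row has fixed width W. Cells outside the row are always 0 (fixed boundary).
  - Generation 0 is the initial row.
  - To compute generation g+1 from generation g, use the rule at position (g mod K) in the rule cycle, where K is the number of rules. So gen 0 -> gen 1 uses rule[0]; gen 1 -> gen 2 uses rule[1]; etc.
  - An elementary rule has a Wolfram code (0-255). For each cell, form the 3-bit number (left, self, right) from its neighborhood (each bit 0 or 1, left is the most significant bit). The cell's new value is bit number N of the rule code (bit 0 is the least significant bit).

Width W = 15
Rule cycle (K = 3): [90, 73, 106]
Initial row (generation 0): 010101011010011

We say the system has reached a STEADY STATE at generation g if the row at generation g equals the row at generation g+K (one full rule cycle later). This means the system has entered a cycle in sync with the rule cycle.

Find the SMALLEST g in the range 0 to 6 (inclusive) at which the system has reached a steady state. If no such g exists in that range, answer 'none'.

Answer: none

Derivation:
Gen 0: 010101011010011
Gen 1 (rule 90): 100000011001111
Gen 2 (rule 73): 001111011001001
Gen 3 (rule 106): 011001111010010
Gen 4 (rule 90): 111111001001101
Gen 5 (rule 73): 100001000001100
Gen 6 (rule 106): 000010000011100
Gen 7 (rule 90): 000101000110110
Gen 8 (rule 73): 110000010110110
Gen 9 (rule 106): 110000101111110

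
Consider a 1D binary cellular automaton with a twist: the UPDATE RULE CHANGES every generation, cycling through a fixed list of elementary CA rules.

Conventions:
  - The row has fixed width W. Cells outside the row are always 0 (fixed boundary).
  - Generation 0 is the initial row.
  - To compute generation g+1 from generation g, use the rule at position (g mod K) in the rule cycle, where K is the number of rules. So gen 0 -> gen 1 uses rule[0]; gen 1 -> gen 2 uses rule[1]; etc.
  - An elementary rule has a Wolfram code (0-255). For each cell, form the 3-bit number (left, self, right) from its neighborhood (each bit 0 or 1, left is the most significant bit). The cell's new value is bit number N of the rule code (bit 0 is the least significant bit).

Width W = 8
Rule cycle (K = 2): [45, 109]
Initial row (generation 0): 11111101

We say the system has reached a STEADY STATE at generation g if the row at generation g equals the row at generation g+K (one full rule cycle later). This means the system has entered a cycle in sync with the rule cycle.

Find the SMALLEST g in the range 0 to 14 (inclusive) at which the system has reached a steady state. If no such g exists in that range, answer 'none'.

Gen 0: 11111101
Gen 1 (rule 45): 10000011
Gen 2 (rule 109): 10111011
Gen 3 (rule 45): 11100110
Gen 4 (rule 109): 10100110
Gen 5 (rule 45): 11100100
Gen 6 (rule 109): 10100101
Gen 7 (rule 45): 11100111
Gen 8 (rule 109): 10100101
Gen 9 (rule 45): 11100111
Gen 10 (rule 109): 10100101
Gen 11 (rule 45): 11100111
Gen 12 (rule 109): 10100101
Gen 13 (rule 45): 11100111
Gen 14 (rule 109): 10100101
Gen 15 (rule 45): 11100111
Gen 16 (rule 109): 10100101

Answer: 6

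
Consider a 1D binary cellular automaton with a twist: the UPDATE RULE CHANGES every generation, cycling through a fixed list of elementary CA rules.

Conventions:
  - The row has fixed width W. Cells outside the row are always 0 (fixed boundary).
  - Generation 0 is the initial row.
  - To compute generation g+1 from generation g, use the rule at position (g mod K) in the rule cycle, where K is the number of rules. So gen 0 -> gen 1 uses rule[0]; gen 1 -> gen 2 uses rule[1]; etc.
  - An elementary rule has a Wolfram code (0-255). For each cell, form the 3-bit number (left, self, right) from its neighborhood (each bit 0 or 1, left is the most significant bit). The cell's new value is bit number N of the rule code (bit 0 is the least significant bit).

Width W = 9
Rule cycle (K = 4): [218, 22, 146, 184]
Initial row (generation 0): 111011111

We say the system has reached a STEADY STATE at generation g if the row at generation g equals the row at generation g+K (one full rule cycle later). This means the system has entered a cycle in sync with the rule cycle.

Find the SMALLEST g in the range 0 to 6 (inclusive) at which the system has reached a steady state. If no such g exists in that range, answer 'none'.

Gen 0: 111011111
Gen 1 (rule 218): 111011111
Gen 2 (rule 22): 000000000
Gen 3 (rule 146): 000000000
Gen 4 (rule 184): 000000000
Gen 5 (rule 218): 000000000
Gen 6 (rule 22): 000000000
Gen 7 (rule 146): 000000000
Gen 8 (rule 184): 000000000
Gen 9 (rule 218): 000000000
Gen 10 (rule 22): 000000000

Answer: 2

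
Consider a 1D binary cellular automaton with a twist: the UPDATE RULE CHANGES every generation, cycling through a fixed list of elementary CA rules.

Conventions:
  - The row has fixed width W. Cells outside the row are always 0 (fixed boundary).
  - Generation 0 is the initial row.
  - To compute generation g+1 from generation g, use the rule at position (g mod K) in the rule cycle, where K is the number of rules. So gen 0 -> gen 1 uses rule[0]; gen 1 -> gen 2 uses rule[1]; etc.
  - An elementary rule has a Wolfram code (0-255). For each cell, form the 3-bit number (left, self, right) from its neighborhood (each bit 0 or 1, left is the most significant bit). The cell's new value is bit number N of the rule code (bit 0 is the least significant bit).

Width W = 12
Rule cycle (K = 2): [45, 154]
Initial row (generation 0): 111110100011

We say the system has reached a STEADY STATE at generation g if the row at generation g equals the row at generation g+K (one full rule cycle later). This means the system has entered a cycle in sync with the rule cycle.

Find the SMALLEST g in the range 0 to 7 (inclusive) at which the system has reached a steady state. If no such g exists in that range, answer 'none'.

Answer: none

Derivation:
Gen 0: 111110100011
Gen 1 (rule 45): 100001101010
Gen 2 (rule 154): 010011000001
Gen 3 (rule 45): 010010011101
Gen 4 (rule 154): 101101111000
Gen 5 (rule 45): 111011000011
Gen 6 (rule 154): 110010100110
Gen 7 (rule 45): 100011100100
Gen 8 (rule 154): 010111011010
Gen 9 (rule 45): 011100110110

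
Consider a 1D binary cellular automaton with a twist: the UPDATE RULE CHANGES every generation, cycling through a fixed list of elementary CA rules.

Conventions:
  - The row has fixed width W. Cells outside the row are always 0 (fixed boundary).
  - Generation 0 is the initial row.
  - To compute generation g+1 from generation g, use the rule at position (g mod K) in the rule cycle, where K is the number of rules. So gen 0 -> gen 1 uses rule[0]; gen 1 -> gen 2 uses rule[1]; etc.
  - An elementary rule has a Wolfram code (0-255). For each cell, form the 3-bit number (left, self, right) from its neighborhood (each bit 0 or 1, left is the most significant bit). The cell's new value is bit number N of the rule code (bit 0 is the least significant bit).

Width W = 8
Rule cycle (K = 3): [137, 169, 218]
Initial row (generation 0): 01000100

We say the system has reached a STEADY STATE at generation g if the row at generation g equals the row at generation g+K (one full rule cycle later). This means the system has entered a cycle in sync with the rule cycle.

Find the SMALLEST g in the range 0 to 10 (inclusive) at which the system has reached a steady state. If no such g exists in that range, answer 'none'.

Answer: 9

Derivation:
Gen 0: 01000100
Gen 1 (rule 137): 00010001
Gen 2 (rule 169): 11000100
Gen 3 (rule 218): 11101010
Gen 4 (rule 137): 11000000
Gen 5 (rule 169): 10011111
Gen 6 (rule 218): 01111111
Gen 7 (rule 137): 01111110
Gen 8 (rule 169): 01111100
Gen 9 (rule 218): 11111110
Gen 10 (rule 137): 11111100
Gen 11 (rule 169): 11111001
Gen 12 (rule 218): 11111110
Gen 13 (rule 137): 11111100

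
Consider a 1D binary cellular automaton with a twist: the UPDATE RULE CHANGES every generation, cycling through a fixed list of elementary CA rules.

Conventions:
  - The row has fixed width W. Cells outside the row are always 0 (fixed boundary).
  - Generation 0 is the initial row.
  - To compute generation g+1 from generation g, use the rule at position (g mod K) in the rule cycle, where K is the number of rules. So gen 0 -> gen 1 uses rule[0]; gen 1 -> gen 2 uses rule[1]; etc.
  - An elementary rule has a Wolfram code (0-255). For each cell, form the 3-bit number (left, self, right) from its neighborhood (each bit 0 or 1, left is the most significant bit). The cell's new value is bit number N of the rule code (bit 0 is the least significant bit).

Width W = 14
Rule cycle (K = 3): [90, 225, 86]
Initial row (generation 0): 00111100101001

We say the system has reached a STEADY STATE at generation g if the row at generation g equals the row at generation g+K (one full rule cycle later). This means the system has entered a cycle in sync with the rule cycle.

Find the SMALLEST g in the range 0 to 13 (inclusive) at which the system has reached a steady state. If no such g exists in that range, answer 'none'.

Answer: none

Derivation:
Gen 0: 00111100101001
Gen 1 (rule 90): 01100111000110
Gen 2 (rule 225): 00100011010010
Gen 3 (rule 86): 01110101011111
Gen 4 (rule 90): 11010000010001
Gen 5 (rule 225): 01100111000100
Gen 6 (rule 86): 10111001101110
Gen 7 (rule 90): 00101111101011
Gen 8 (rule 225): 10010111110101
Gen 9 (rule 86): 11110000010101
Gen 10 (rule 90): 10011000100000
Gen 11 (rule 225): 00001010001111
Gen 12 (rule 86): 00011011010001
Gen 13 (rule 90): 00111011001010
Gen 14 (rule 225): 10011101000100
Gen 15 (rule 86): 11100101101110
Gen 16 (rule 90): 10111001101011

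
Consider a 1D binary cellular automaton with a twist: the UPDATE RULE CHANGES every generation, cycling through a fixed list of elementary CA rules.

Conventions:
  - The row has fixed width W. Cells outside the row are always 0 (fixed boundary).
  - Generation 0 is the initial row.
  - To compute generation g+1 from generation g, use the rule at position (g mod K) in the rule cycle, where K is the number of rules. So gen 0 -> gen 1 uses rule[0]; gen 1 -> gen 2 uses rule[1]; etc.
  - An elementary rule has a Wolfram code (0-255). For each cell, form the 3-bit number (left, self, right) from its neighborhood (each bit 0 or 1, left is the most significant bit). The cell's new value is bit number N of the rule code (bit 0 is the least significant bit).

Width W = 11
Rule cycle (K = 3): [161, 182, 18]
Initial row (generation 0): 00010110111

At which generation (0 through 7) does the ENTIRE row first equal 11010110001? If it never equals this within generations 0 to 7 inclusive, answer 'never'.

Answer: never

Derivation:
Gen 0: 00010110111
Gen 1 (rule 161): 11001001010
Gen 2 (rule 182): 00111111111
Gen 3 (rule 18): 01000000000
Gen 4 (rule 161): 00011111111
Gen 5 (rule 182): 00101111110
Gen 6 (rule 18): 01000000001
Gen 7 (rule 161): 00011111100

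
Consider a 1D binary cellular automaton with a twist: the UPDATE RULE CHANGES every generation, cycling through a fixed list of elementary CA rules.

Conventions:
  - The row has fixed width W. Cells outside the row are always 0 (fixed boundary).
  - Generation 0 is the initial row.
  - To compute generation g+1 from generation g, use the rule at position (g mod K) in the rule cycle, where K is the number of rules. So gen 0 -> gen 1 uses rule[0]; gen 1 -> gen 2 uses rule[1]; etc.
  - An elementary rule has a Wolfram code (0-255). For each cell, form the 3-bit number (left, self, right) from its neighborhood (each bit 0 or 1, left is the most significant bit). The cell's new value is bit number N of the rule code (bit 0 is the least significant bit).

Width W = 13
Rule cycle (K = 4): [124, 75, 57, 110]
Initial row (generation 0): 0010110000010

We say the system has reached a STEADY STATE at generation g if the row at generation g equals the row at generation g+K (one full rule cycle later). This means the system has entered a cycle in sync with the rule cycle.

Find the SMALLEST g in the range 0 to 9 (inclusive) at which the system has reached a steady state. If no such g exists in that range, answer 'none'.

Gen 0: 0010110000010
Gen 1 (rule 124): 0011111000011
Gen 2 (rule 75): 1110001011111
Gen 3 (rule 57): 1001100110000
Gen 4 (rule 110): 1011101110000
Gen 5 (rule 124): 1110111011000
Gen 6 (rule 75): 1010101011011
Gen 7 (rule 57): 0101010110110
Gen 8 (rule 110): 1111111111110
Gen 9 (rule 124): 1000000000011
Gen 10 (rule 75): 0011111111111
Gen 11 (rule 57): 1010000000000
Gen 12 (rule 110): 1110000000000
Gen 13 (rule 124): 1011000000000

Answer: none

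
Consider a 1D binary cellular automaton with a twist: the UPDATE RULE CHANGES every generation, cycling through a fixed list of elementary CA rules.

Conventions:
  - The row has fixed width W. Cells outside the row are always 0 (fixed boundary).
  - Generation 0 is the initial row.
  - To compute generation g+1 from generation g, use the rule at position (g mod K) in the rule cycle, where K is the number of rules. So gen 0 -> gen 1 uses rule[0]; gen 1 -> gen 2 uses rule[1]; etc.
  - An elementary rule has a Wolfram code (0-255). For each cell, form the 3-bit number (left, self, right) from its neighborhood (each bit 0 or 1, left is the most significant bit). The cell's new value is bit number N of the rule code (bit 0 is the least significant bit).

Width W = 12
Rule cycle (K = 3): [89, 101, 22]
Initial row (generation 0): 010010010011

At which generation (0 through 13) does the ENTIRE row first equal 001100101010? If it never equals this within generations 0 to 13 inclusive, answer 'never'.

Gen 0: 010010010011
Gen 1 (rule 89): 001001001011
Gen 2 (rule 101): 101001001101
Gen 3 (rule 22): 101111110001
Gen 4 (rule 89): 001000011100
Gen 5 (rule 101): 101011000101
Gen 6 (rule 22): 101000101101
Gen 7 (rule 89): 000110001100
Gen 8 (rule 101): 110010100101
Gen 9 (rule 22): 001110111101
Gen 10 (rule 89): 101010100100
Gen 11 (rule 101): 111111100101
Gen 12 (rule 22): 000000011101
Gen 13 (rule 89): 111111010100

Answer: never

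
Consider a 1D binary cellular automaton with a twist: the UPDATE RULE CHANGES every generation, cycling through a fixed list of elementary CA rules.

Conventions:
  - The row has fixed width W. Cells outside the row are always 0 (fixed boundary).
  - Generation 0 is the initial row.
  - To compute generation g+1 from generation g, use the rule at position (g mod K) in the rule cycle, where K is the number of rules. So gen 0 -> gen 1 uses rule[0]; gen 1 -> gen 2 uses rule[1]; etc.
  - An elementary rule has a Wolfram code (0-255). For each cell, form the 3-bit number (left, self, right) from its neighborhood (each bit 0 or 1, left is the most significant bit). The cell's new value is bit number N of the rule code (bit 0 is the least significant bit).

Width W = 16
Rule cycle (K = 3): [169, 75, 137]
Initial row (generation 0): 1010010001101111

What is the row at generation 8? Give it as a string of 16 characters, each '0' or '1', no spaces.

Answer: 1111111100111110

Derivation:
Gen 0: 1010010001101111
Gen 1 (rule 169): 0100000101011110
Gen 2 (rule 75): 1001111000010010
Gen 3 (rule 137): 0001110011000000
Gen 4 (rule 169): 1101100010011111
Gen 5 (rule 75): 1101101100110001
Gen 6 (rule 137): 1001001000100100
Gen 7 (rule 169): 0000000010000001
Gen 8 (rule 75): 1111111100111110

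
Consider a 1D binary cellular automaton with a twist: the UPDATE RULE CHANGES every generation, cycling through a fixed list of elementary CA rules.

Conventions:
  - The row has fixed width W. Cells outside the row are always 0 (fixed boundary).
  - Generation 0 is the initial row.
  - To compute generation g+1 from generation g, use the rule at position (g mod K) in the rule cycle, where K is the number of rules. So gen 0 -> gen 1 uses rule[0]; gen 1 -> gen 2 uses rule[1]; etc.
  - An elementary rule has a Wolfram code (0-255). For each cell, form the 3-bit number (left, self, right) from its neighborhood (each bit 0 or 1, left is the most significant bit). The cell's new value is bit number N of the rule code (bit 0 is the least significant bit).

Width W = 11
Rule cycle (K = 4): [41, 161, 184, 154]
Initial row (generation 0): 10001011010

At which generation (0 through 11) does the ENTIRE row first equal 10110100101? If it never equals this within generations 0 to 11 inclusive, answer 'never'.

Answer: never

Derivation:
Gen 0: 10001011010
Gen 1 (rule 41): 00100110100
Gen 2 (rule 161): 10000001001
Gen 3 (rule 184): 01000000100
Gen 4 (rule 154): 10100001010
Gen 5 (rule 41): 01001100100
Gen 6 (rule 161): 00000000001
Gen 7 (rule 184): 00000000000
Gen 8 (rule 154): 00000000000
Gen 9 (rule 41): 11111111111
Gen 10 (rule 161): 01111111110
Gen 11 (rule 184): 01111111101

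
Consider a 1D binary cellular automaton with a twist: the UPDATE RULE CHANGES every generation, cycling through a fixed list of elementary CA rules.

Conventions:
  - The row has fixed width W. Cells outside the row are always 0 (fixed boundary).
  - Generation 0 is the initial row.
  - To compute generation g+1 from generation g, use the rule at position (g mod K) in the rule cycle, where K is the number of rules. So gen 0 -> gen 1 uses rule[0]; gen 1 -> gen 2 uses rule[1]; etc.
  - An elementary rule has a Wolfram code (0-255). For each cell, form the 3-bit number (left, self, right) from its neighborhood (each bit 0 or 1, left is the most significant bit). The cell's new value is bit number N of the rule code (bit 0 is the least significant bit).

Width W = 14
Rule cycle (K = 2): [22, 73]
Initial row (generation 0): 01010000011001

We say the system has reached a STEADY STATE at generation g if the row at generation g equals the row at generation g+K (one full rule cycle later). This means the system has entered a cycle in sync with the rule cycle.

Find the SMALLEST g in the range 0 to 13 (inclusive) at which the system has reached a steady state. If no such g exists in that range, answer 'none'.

Answer: none

Derivation:
Gen 0: 01010000011001
Gen 1 (rule 22): 11011000100111
Gen 2 (rule 73): 11011010000101
Gen 3 (rule 22): 00000011001101
Gen 4 (rule 73): 11111011001100
Gen 5 (rule 22): 00000000110010
Gen 6 (rule 73): 11111110110000
Gen 7 (rule 22): 00000000001000
Gen 8 (rule 73): 11111111100011
Gen 9 (rule 22): 00000000010100
Gen 10 (rule 73): 11111111000001
Gen 11 (rule 22): 00000000100011
Gen 12 (rule 73): 11111110001011
Gen 13 (rule 22): 00000001011000
Gen 14 (rule 73): 11111100011011
Gen 15 (rule 22): 00000010100000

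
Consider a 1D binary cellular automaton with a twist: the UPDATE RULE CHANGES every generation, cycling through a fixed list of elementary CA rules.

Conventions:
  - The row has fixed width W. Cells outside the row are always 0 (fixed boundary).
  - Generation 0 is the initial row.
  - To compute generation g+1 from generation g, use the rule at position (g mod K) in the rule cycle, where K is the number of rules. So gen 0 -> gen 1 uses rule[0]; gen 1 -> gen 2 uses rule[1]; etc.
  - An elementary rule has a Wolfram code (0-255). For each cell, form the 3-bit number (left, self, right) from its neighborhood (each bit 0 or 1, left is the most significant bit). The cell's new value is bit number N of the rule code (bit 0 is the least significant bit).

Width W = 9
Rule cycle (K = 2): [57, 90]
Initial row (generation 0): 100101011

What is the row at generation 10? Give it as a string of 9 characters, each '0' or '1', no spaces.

Gen 0: 100101011
Gen 1 (rule 57): 010010110
Gen 2 (rule 90): 101100111
Gen 3 (rule 57): 011010100
Gen 4 (rule 90): 111000010
Gen 5 (rule 57): 100111001
Gen 6 (rule 90): 011101110
Gen 7 (rule 57): 010011001
Gen 8 (rule 90): 101111110
Gen 9 (rule 57): 011000001
Gen 10 (rule 90): 111100010

Answer: 111100010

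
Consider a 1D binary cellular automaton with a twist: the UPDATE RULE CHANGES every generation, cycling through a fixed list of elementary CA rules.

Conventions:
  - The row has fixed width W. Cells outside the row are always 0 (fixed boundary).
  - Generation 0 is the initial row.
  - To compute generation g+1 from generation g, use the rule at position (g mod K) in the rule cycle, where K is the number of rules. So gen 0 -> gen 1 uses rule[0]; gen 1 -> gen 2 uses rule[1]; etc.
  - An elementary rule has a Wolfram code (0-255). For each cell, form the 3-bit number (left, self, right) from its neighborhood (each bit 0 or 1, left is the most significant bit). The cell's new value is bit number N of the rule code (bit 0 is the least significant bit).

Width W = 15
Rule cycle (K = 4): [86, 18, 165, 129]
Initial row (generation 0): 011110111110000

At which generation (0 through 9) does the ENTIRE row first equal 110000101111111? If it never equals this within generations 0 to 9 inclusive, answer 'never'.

Gen 0: 011110111110000
Gen 1 (rule 86): 100010000011000
Gen 2 (rule 18): 010101000100100
Gen 3 (rule 165): 011111010100101
Gen 4 (rule 129): 001110000000000
Gen 5 (rule 86): 010011000000000
Gen 6 (rule 18): 101100100000000
Gen 7 (rule 165): 110000101111111
Gen 8 (rule 129): 000110000111110
Gen 9 (rule 86): 001011001000011

Answer: 7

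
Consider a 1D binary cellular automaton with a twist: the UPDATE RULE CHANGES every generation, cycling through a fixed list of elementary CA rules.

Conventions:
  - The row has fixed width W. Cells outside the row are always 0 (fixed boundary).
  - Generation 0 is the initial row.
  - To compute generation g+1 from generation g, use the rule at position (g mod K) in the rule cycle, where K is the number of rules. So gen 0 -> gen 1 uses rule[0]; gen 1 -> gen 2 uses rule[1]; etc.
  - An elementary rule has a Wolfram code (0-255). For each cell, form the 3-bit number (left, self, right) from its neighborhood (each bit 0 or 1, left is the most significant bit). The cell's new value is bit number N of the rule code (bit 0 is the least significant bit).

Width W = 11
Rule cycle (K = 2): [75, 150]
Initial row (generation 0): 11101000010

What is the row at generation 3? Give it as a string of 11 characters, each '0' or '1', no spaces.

Gen 0: 11101000010
Gen 1 (rule 75): 10100011100
Gen 2 (rule 150): 10110101010
Gen 3 (rule 75): 00110000000

Answer: 00110000000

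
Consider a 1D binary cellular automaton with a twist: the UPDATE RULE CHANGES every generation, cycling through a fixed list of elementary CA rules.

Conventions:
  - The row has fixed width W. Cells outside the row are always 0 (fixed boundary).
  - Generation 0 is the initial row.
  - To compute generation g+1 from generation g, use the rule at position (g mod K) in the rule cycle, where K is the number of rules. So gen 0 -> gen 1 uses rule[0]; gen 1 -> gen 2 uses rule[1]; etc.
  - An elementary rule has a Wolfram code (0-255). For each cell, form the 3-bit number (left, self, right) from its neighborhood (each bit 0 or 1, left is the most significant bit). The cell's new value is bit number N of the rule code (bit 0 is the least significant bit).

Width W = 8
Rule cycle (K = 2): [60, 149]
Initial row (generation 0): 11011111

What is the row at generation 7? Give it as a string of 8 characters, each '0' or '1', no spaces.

Gen 0: 11011111
Gen 1 (rule 60): 10110000
Gen 2 (rule 149): 10001111
Gen 3 (rule 60): 11001000
Gen 4 (rule 149): 00101111
Gen 5 (rule 60): 00111000
Gen 6 (rule 149): 10010111
Gen 7 (rule 60): 11011100

Answer: 11011100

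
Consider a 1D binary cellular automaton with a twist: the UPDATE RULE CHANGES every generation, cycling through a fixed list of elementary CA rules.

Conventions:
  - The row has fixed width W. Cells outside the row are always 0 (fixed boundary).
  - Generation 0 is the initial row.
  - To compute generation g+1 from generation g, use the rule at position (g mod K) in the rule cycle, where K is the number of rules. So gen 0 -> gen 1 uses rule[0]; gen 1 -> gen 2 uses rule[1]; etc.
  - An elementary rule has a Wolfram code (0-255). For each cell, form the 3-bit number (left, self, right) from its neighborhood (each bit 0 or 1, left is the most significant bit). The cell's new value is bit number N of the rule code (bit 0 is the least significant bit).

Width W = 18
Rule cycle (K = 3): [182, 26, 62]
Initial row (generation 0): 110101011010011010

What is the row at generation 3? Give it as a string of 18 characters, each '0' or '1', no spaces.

Gen 0: 110101011010011010
Gen 1 (rule 182): 001111100111100111
Gen 2 (rule 26): 011000011100011100
Gen 3 (rule 62): 110100110010110010

Answer: 110100110010110010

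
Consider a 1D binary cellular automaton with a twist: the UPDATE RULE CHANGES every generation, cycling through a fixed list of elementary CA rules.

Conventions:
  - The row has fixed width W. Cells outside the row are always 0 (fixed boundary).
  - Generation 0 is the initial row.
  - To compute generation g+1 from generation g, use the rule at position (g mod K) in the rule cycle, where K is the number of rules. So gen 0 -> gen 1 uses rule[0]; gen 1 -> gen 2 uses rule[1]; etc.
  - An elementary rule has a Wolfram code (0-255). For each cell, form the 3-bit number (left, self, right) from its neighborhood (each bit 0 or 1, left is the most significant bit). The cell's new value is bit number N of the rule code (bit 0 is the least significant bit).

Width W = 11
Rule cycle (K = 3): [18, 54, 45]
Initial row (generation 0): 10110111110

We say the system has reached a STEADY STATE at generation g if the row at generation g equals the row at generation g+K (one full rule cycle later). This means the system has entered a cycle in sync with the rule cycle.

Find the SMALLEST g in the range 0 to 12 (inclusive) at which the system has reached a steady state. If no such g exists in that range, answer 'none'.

Answer: 1

Derivation:
Gen 0: 10110111110
Gen 1 (rule 18): 00000000001
Gen 2 (rule 54): 00000000011
Gen 3 (rule 45): 11111111010
Gen 4 (rule 18): 00000000001
Gen 5 (rule 54): 00000000011
Gen 6 (rule 45): 11111111010
Gen 7 (rule 18): 00000000001
Gen 8 (rule 54): 00000000011
Gen 9 (rule 45): 11111111010
Gen 10 (rule 18): 00000000001
Gen 11 (rule 54): 00000000011
Gen 12 (rule 45): 11111111010
Gen 13 (rule 18): 00000000001
Gen 14 (rule 54): 00000000011
Gen 15 (rule 45): 11111111010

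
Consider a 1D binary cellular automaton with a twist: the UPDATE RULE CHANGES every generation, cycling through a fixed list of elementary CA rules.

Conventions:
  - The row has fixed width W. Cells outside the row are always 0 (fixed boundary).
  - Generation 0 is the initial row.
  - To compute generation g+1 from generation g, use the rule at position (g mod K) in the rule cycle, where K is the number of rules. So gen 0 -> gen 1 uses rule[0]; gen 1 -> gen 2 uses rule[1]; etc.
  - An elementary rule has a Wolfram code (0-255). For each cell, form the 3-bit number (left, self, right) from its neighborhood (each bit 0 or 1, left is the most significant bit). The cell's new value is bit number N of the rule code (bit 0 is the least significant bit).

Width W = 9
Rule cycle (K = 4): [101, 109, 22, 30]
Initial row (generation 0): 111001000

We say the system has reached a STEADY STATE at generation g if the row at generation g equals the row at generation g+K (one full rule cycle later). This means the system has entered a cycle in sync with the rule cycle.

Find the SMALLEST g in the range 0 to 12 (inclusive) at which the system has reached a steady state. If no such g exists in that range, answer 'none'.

Answer: 2

Derivation:
Gen 0: 111001000
Gen 1 (rule 101): 001001011
Gen 2 (rule 109): 101001111
Gen 3 (rule 22): 101110000
Gen 4 (rule 30): 101001000
Gen 5 (rule 101): 111001011
Gen 6 (rule 109): 101001111
Gen 7 (rule 22): 101110000
Gen 8 (rule 30): 101001000
Gen 9 (rule 101): 111001011
Gen 10 (rule 109): 101001111
Gen 11 (rule 22): 101110000
Gen 12 (rule 30): 101001000
Gen 13 (rule 101): 111001011
Gen 14 (rule 109): 101001111
Gen 15 (rule 22): 101110000
Gen 16 (rule 30): 101001000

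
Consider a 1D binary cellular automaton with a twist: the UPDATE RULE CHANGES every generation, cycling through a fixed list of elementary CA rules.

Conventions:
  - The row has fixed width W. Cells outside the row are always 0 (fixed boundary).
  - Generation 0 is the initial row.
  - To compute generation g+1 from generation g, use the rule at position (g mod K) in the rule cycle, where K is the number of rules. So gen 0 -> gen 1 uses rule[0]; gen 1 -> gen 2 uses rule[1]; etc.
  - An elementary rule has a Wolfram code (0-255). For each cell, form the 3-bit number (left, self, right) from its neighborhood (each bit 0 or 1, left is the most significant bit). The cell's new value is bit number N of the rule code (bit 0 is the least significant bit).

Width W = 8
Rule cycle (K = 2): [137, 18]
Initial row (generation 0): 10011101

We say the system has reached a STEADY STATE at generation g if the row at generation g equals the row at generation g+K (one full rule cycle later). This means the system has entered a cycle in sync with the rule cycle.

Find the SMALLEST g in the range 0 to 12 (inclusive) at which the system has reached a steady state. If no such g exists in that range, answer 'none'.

Answer: none

Derivation:
Gen 0: 10011101
Gen 1 (rule 137): 00011000
Gen 2 (rule 18): 00100100
Gen 3 (rule 137): 10000001
Gen 4 (rule 18): 01000010
Gen 5 (rule 137): 00011000
Gen 6 (rule 18): 00100100
Gen 7 (rule 137): 10000001
Gen 8 (rule 18): 01000010
Gen 9 (rule 137): 00011000
Gen 10 (rule 18): 00100100
Gen 11 (rule 137): 10000001
Gen 12 (rule 18): 01000010
Gen 13 (rule 137): 00011000
Gen 14 (rule 18): 00100100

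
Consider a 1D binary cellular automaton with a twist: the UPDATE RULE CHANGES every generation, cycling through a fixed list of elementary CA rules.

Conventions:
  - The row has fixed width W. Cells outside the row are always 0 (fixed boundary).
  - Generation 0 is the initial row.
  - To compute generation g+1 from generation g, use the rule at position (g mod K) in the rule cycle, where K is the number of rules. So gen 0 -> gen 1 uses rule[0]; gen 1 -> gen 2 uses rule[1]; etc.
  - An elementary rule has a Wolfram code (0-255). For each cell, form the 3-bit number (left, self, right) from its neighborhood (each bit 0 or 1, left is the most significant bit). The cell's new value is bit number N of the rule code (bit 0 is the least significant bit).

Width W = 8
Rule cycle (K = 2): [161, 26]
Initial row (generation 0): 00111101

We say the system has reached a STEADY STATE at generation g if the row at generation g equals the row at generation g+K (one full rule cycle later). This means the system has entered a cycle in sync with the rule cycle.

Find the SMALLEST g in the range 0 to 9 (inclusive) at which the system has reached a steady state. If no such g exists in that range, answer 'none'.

Gen 0: 00111101
Gen 1 (rule 161): 10011010
Gen 2 (rule 26): 01110001
Gen 3 (rule 161): 00100100
Gen 4 (rule 26): 01011010
Gen 5 (rule 161): 00100100
Gen 6 (rule 26): 01011010
Gen 7 (rule 161): 00100100
Gen 8 (rule 26): 01011010
Gen 9 (rule 161): 00100100
Gen 10 (rule 26): 01011010
Gen 11 (rule 161): 00100100

Answer: 3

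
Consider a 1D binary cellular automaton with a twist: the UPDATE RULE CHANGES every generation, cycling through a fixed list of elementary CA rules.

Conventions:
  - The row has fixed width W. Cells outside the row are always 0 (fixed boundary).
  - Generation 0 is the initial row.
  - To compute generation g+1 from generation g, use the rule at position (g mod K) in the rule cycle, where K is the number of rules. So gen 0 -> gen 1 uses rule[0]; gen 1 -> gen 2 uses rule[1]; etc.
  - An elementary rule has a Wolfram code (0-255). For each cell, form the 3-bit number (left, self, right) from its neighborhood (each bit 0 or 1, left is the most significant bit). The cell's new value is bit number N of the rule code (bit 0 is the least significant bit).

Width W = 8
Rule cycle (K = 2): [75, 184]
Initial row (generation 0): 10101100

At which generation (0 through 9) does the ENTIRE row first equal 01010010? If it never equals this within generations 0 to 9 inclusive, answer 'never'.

Gen 0: 10101100
Gen 1 (rule 75): 00001101
Gen 2 (rule 184): 00001010
Gen 3 (rule 75): 11110000
Gen 4 (rule 184): 11101000
Gen 5 (rule 75): 10100011
Gen 6 (rule 184): 01010010
Gen 7 (rule 75): 10000100
Gen 8 (rule 184): 01000010
Gen 9 (rule 75): 10011100

Answer: 6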